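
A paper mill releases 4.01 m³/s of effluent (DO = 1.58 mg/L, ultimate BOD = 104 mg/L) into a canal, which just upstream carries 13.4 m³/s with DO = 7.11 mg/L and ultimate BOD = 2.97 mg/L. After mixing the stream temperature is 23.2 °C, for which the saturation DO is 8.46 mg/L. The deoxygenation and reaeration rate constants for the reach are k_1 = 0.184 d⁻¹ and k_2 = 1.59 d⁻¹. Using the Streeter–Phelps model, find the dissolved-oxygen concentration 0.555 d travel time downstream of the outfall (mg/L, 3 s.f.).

DO ≈ 5.69 mg/L

Mixed DO = (13.4×7.11 + 4.01×1.58)/(13.4+4.01) = 101.6/17.41 = 5.836 mg/L.
Mixed L₀ = (13.4×2.97 + 4.01×104)/(17.41) = 456.8/17.41 = 26.24 mg/L.
Initial deficit D₀ = C_s − DO₀ = 8.46 − 5.836 = 2.624 mg/L.
D(0.555) = [0.184×26.24/(1.59−0.184)](e^(−0.184×0.555) − e^(−1.59×0.555)) + 2.624 e^(−1.59×0.555)
= 3.434 × (0.9029 − 0.4138) + 2.624 × 0.4138 = 2.765 mg/L.
DO = 8.46 − 2.765 = 5.695 mg/L.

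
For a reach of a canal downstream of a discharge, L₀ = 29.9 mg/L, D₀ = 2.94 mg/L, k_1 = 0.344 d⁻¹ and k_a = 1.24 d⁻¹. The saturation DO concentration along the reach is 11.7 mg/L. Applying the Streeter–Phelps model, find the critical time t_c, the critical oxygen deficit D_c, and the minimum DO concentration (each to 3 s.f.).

t_c ≈ 1.10 d; D_c ≈ 5.68 mg/L; min DO ≈ 6.02 mg/L

t_c = [1/(k_a−k_1)] ln[(k_a/k_1)(1 − D₀(k_a−k_1)/(k_1 L₀))]
= [1/(1.24−0.344)] ln[(1.24/0.344)(1 − 2.94×0.8960/(0.344×29.9))]
= (1/0.8960) ln[3.605 × 0.7439] = 1.116 × ln(2.681) = 1.116 × 0.9864 = 1.101 d.
D_c = (k_1/k_a) L₀ e^(−k_1 t_c) = (0.344/1.24) × 29.9 × e^(−0.344×1.101) = 0.2774 × 29.9 × 0.6848 = 5.680 mg/L.
Minimum DO = C_s − D_c = 11.7 − 5.680 = 6.020 mg/L.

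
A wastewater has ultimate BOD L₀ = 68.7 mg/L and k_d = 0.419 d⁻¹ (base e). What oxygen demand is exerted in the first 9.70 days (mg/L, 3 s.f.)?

y ≈ 67.5 mg/L

y_t = L₀(1 − e^(−k_d t)) = 68.7 × (1 − e^(−0.419×9.70))
= 68.7 × (1 − 0.01718) = 68.7 × 0.9828 = 67.52 mg/L.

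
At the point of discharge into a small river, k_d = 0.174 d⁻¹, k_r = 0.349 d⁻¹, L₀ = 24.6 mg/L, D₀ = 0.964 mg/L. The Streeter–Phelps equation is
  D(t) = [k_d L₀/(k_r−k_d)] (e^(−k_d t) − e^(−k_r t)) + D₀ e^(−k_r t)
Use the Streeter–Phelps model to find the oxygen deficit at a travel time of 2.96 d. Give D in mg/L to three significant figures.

k_d L₀/(k_r−k_d) = 0.174×24.6/(0.349−0.174) = 4.280/0.1750 = 24.46 mg/L.
e^(−k_d t) = e^(−0.174×2.960) = 0.5975; e^(−k_r t) = e^(−0.349×2.960) = 0.3559.
D = 24.46 × (0.5975 − 0.3559) + 0.964 × 0.3559 = 5.908 + 0.3431 = 6.251 mg/L.

D ≈ 6.25 mg/L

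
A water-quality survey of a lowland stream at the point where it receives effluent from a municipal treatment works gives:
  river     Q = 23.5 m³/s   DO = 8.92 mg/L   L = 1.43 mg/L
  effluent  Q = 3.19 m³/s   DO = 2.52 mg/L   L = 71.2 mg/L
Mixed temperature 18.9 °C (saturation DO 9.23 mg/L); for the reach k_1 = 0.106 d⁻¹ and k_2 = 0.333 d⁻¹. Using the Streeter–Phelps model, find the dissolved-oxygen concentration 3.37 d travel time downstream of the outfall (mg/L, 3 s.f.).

Mixed DO = (23.5×8.92 + 3.19×2.52)/(23.5+3.19) = 217.7/26.69 = 8.155 mg/L.
Mixed L₀ = (23.5×1.43 + 3.19×71.2)/(26.69) = 260.7/26.69 = 9.769 mg/L.
Initial deficit D₀ = C_s − DO₀ = 9.23 − 8.155 = 1.075 mg/L.
D(3.37) = [0.106×9.769/(0.333−0.106)](e^(−0.106×3.37) − e^(−0.333×3.37)) + 1.075 e^(−0.333×3.37)
= 4.562 × (0.6996 − 0.3256) + 1.075 × 0.3256 = 2.056 mg/L.
DO = 9.23 − 2.056 = 7.174 mg/L.

DO ≈ 7.17 mg/L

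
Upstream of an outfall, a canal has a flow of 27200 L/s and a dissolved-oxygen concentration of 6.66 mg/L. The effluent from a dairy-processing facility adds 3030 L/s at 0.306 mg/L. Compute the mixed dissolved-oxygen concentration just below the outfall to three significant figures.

Flow-weighted mixing: C = (Q_r C_r + Q_w C_w)/(Q_r + Q_w)
= (27200×6.66 + 3030×0.306)/(27200 + 3030) = 182100/30230 = 6.023 mg/L.

6.02 mg/L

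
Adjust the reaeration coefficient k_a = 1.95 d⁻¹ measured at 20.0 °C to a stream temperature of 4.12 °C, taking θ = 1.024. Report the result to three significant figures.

k_a(T₂) = k_a(T₁) · θ^(T₂−T₁) = 1.95 × 1.024^(4.12−20.0)
= 1.95 × 1.024^-15.9 = 1.95 × 0.6862 = 1.338 d⁻¹.

k_a ≈ 1.34 d⁻¹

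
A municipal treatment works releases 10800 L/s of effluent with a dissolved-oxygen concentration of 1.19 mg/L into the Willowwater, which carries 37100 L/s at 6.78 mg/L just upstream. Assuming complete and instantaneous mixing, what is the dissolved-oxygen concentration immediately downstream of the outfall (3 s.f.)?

5.52 mg/L

Flow-weighted mixing: C = (Q_r C_r + Q_w C_w)/(Q_r + Q_w)
= (37100×6.78 + 10800×1.19)/(37100 + 10800) = 264400/47900 = 5.520 mg/L.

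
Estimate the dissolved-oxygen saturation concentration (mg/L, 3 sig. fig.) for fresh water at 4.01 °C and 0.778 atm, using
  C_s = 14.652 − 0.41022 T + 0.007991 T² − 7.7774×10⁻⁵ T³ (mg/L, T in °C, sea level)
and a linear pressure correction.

At sea level: C_s = 14.652 − 0.41022×4.01 + 0.007991×4.01² − 7.7774×10⁻⁵×4.01³ = 13.13 mg/L.
Pressure correction: C_s' = 13.13 × 0.778 = 10.22 mg/L.

C_s ≈ 10.2 mg/L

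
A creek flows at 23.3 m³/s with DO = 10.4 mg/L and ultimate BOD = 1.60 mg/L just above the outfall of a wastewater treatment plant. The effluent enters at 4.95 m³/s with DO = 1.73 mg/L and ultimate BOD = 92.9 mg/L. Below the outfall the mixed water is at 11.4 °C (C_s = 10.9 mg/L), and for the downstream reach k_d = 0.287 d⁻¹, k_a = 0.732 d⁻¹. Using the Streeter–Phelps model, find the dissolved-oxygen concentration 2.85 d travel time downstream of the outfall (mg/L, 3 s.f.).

DO ≈ 7.05 mg/L

Mixed DO = (23.3×10.4 + 4.95×1.73)/(23.3+4.95) = 250.9/28.25 = 8.881 mg/L.
Mixed L₀ = (23.3×1.60 + 4.95×92.9)/(28.25) = 497.1/28.25 = 17.60 mg/L.
Initial deficit D₀ = C_s − DO₀ = 10.9 − 8.881 = 2.019 mg/L.
D(2.85) = [0.287×17.60/(0.732−0.287)](e^(−0.287×2.85) − e^(−0.732×2.85)) + 2.019 e^(−0.732×2.85)
= 11.35 × (0.4413 − 0.1242) + 2.019 × 0.1242 = 3.851 mg/L.
DO = 10.9 − 3.851 = 7.049 mg/L.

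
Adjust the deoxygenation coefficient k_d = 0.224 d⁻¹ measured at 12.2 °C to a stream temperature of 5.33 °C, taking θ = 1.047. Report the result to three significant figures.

k_d(T₂) = k_d(T₁) · θ^(T₂−T₁) = 0.224 × 1.047^(5.33−12.2)
= 0.224 × 1.047^-6.87 = 0.224 × 0.7294 = 0.1634 d⁻¹.

k_d ≈ 0.163 d⁻¹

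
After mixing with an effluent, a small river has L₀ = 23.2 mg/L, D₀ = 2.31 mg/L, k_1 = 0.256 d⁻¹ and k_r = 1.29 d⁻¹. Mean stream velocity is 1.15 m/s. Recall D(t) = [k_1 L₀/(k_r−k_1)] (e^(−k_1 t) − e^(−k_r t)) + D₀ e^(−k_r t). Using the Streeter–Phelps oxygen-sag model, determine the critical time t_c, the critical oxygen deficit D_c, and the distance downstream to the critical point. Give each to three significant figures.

t_c ≈ 1.07 d; D_c ≈ 3.50 mg/L; x_c ≈ 106 km

With k_r/k_1 = 5.039 and 1 − D₀(k_r−k_1)/(k_1 L₀) = 0.5978,
t_c = ln(5.039 × 0.5978) / (1.29 − 0.256) = ln(3.013) / 1.034 = 1.103/1.034 = 1.067 d.
D_c = (k_1/k_r) L₀ e^(−k_1 t_c) = (0.256/1.29) × 23.2 × e^(−0.256×1.067) = 0.1984 × 23.2 × 0.7611 = 3.504 mg/L.
x_c = v t_c = 1.15 m/s × 1.067 d × 86400 s/d = 106000 m ≈ 106 km.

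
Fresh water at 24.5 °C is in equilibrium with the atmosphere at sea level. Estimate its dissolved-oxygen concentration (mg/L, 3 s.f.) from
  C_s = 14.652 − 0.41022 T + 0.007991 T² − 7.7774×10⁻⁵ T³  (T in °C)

C_s ≈ 8.25 mg/L

C_s = 14.652 − 0.41022×24.5 + 0.007991×24.5² − 7.7774×10⁻⁵×24.5³ = 8.254 mg/L.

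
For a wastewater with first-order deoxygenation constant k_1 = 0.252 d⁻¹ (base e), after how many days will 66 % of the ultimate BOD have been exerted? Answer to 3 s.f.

t ≈ 4.28 d

y/L₀ = 1 − e^(−k_1 t) = 0.66 ⇒ e^(−k_1 t) = 0.340
t = −ln(0.340) / 0.252 = 1.079 / 0.252 = 4.281 d.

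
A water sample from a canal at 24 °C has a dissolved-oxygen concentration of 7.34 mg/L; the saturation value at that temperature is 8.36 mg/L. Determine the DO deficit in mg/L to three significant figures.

D = C_s − C = 8.36 − 7.34 = 1.02 mg/L.

D ≈ 1.02 mg/L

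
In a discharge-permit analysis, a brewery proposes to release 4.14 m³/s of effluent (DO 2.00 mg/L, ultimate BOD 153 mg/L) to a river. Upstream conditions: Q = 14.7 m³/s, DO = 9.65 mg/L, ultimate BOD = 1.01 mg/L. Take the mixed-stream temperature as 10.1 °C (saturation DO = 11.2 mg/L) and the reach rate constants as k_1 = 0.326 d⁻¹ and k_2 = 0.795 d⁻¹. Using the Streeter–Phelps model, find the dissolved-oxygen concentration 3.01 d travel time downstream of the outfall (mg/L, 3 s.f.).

Mixed DO = (14.7×9.65 + 4.14×2.00)/(14.7+4.14) = 150.1/18.84 = 7.969 mg/L.
Mixed L₀ = (14.7×1.01 + 4.14×153)/(18.84) = 648.3/18.84 = 34.41 mg/L.
Initial deficit D₀ = C_s − DO₀ = 11.2 − 7.969 = 3.231 mg/L.
D(3.01) = [0.326×34.41/(0.795−0.326)](e^(−0.326×3.01) − e^(−0.795×3.01)) + 3.231 e^(−0.795×3.01)
= 23.92 × (0.3748 − 0.09136) + 3.231 × 0.09136 = 7.075 mg/L.
DO = 11.2 − 7.075 = 4.125 mg/L.

DO ≈ 4.12 mg/L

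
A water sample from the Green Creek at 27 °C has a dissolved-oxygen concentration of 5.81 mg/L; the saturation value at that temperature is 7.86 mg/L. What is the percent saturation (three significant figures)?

% saturation = C/C_s × 100 = 5.81/7.86 × 100 = 73.9 %.

73.9 % saturation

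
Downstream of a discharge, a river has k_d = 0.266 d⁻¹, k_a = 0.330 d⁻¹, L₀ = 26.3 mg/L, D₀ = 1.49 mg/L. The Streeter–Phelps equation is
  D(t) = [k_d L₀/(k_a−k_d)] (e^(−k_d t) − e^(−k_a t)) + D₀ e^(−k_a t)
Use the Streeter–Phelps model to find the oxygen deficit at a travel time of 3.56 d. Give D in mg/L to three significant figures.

D ≈ 9.10 mg/L

k_d L₀/(k_a−k_d) = 0.266×26.3/(0.330−0.266) = 6.996/0.06400 = 109.3 mg/L.
e^(−k_d t) = e^(−0.266×3.560) = 0.3879; e^(−k_a t) = e^(−0.330×3.560) = 0.3089.
D = 109.3 × (0.3879 − 0.3089) + 1.49 × 0.3089 = 8.640 + 0.4602 = 9.100 mg/L.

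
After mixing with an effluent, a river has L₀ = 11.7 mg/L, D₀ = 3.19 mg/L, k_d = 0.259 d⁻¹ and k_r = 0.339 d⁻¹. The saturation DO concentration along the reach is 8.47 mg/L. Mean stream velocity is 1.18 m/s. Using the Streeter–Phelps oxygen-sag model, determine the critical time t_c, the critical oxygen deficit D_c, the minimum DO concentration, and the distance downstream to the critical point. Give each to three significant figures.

t_c ≈ 2.26 d; D_c ≈ 4.97 mg/L; min DO ≈ 3.50 mg/L; x_c ≈ 231 km

At the critical point dD/dt = 0, so k_d L₀ e^(−k_d t) = k_r D. Substituting D(t) from the Streeter–Phelps equation and solving for t gives
t_c = ln[(k_r/k_d)(1 − D₀(k_r−k_d)/(k_d L₀))] / (k_r−k_d).
Here k_r−k_d = 0.08000 d⁻¹ and 1 − D₀(k_r−k_d)/(k_d L₀) = 1 − 3.19×0.08000/(0.259×11.7) = 0.9158, so
t_c = ln(1.309 × 0.9158) / 0.08000 = 0.1812 / 0.08000 = 2.265 d.
D_c = (k_d/k_r) L₀ e^(−k_d t_c) = (0.259/0.339) × 11.7 × e^(−0.259×2.265) = 0.7640 × 11.7 × 0.5562 = 4.972 mg/L.
Minimum DO = C_s − D_c = 8.47 − 4.972 = 3.498 mg/L.
x_c = v t_c = 1.18 m/s × 2.265 d × 86400 s/d = 230900 m ≈ 231 km.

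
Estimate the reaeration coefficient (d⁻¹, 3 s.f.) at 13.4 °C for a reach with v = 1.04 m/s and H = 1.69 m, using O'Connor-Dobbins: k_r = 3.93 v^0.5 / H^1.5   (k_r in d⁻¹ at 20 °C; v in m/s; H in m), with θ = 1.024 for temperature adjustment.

k_r(20) = 3.93 × 1.04^0.5 / 1.69^1.5 = 3.93 × 1.020 / 2.197 = 1.824 d⁻¹.
k_r(13.4) = 1.824 × 1.024^(13.4−20) = 1.824 × 0.8551 = 1.560 d⁻¹.

k_r ≈ 1.56 d⁻¹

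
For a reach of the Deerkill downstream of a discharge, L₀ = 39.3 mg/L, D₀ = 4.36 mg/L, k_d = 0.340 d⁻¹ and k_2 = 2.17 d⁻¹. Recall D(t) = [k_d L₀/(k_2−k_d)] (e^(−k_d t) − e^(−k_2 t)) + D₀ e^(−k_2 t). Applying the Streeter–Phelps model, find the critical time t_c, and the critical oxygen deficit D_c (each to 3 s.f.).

t_c ≈ 0.516 d; D_c ≈ 5.17 mg/L

At the critical point dD/dt = 0, so k_d L₀ e^(−k_d t) = k_2 D. Substituting D(t) from the Streeter–Phelps equation and solving for t gives
t_c = ln[(k_2/k_d)(1 − D₀(k_2−k_d)/(k_d L₀))] / (k_2−k_d).
Here k_2−k_d = 1.830 d⁻¹ and 1 − D₀(k_2−k_d)/(k_d L₀) = 1 − 4.36×1.830/(0.340×39.3) = 0.4029, so
t_c = ln(6.382 × 0.4029) / 1.830 = 0.9444 / 1.830 = 0.5161 d.
D_c = (k_d/k_2) L₀ e^(−k_d t_c) = (0.340/2.17) × 39.3 × e^(−0.340×0.5161) = 0.1567 × 39.3 × 0.8391 = 5.167 mg/L.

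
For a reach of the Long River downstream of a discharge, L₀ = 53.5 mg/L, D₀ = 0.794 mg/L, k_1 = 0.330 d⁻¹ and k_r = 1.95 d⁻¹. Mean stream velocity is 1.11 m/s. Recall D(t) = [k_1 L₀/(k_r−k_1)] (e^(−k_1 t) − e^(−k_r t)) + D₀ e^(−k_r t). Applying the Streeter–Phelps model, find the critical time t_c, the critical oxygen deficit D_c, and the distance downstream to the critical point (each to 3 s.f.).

t_c = [1/(k_r−k_1)] ln[(k_r/k_1)(1 − D₀(k_r−k_1)/(k_1 L₀))]
= [1/(1.95−0.330)] ln[(1.95/0.330)(1 − 0.794×1.620/(0.330×53.5))]
= (1/1.620) ln[5.909 × 0.9271] = 0.6173 × ln(5.479) = 0.6173 × 1.701 = 1.050 d.
D_c = (k_1/k_r) L₀ e^(−k_1 t_c) = (0.330/1.95) × 53.5 × e^(−0.330×1.050) = 0.1692 × 53.5 × 0.7072 = 6.403 mg/L.
x_c = v t_c = 1.11 m/s × 1.050 d × 86400 s/d = 100700 m ≈ 101 km.

t_c ≈ 1.05 d; D_c ≈ 6.40 mg/L; x_c ≈ 101 km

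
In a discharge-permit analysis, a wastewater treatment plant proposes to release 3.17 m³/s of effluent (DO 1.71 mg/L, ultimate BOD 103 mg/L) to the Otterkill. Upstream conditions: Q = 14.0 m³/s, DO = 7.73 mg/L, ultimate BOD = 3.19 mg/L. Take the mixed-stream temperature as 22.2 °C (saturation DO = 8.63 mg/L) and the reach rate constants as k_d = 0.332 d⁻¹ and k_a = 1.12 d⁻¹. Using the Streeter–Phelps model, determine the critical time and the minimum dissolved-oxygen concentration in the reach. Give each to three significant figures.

Mixed DO = (14.0×7.73 + 3.17×1.71)/(14.0+3.17) = 113.6/17.17 = 6.619 mg/L.
Mixed L₀ = (14.0×3.19 + 3.17×103)/(17.17) = 371.2/17.17 = 21.62 mg/L.
Initial deficit D₀ = C_s − DO₀ = 8.63 − 6.619 = 2.011 mg/L.
t_c = (1/0.7880) ln[(1.12/0.332)(1 − 2.011×0.7880/(0.332×21.62))] = 1.269 × ln(2.628) = 1.226 d.
D_c = (0.332/1.12) × 21.62 × e^(−0.332×1.226) = 0.2964 × 21.62 × 0.6655 = 4.265 mg/L.
Minimum DO = 8.63 − 4.265 = 4.365 mg/L.

t_c ≈ 1.23 d; minimum DO ≈ 4.37 mg/L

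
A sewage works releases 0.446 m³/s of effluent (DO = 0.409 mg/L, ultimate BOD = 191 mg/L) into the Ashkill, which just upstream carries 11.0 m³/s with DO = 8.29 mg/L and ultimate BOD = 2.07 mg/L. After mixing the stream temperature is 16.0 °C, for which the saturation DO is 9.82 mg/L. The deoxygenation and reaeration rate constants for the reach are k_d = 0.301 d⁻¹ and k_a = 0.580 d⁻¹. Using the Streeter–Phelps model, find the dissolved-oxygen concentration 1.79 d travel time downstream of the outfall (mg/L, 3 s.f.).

DO ≈ 6.84 mg/L

Mixed DO = (11.0×8.29 + 0.446×0.409)/(11.0+0.446) = 91.37/11.45 = 7.983 mg/L.
Mixed L₀ = (11.0×2.07 + 0.446×191)/(11.45) = 108.0/11.45 = 9.432 mg/L.
Initial deficit D₀ = C_s − DO₀ = 9.82 − 7.983 = 1.837 mg/L.
D(1.79) = [0.301×9.432/(0.580−0.301)](e^(−0.301×1.79) − e^(−0.580×1.79)) + 1.837 e^(−0.580×1.79)
= 10.18 × (0.5835 − 0.3541) + 1.837 × 0.3541 = 2.984 mg/L.
DO = 9.82 − 2.984 = 6.836 mg/L.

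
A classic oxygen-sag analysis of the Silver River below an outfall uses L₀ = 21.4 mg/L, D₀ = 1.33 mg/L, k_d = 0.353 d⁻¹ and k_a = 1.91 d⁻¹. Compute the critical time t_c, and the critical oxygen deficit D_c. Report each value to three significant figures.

With k_a/k_d = 5.411 and 1 − D₀(k_a−k_d)/(k_d L₀) = 0.7259,
t_c = ln(5.411 × 0.7259) / (1.91 − 0.353) = ln(3.928) / 1.557 = 1.368/1.557 = 0.8786 d.
L(t_c) = L₀ e^(−k_d t_c) = 21.4 × 0.7333 = 15.69 mg/L, and at the critical point k_a D_c = k_d L, so D_c = (0.353/1.91) × 15.69 = 2.900 mg/L.

t_c ≈ 0.879 d; D_c ≈ 2.90 mg/L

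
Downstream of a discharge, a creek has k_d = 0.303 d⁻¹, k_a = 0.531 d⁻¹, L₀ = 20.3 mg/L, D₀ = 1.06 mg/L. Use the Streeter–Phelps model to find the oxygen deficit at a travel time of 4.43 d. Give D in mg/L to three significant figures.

k_d L₀/(k_a−k_d) = 0.303×20.3/(0.531−0.303) = 6.151/0.2280 = 26.98 mg/L.
e^(−k_d t) = e^(−0.303×4.430) = 0.2612; e^(−k_a t) = e^(−0.531×4.430) = 0.09515.
D = 26.98 × (0.2612 − 0.09515) + 1.06 × 0.09515 = 4.481 + 0.1009 = 4.582 mg/L.

D ≈ 4.58 mg/L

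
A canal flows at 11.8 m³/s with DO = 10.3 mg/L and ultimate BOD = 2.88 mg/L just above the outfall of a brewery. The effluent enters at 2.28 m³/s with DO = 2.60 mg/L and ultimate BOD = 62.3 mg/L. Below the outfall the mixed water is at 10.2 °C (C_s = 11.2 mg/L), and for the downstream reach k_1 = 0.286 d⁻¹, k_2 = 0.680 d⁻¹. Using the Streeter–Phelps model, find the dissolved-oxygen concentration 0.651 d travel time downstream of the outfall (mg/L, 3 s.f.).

Mixed DO = (11.8×10.3 + 2.28×2.60)/(11.8+2.28) = 127.5/14.08 = 9.053 mg/L.
Mixed L₀ = (11.8×2.88 + 2.28×62.3)/(14.08) = 176.0/14.08 = 12.50 mg/L.
Initial deficit D₀ = C_s − DO₀ = 11.2 − 9.053 = 2.147 mg/L.
D(0.651) = [0.286×12.50/(0.680−0.286)](e^(−0.286×0.651) − e^(−0.680×0.651)) + 2.147 e^(−0.680×0.651)
= 9.075 × (0.8301 − 0.6423) + 2.147 × 0.6423 = 3.083 mg/L.
DO = 11.2 − 3.083 = 8.117 mg/L.

DO ≈ 8.12 mg/L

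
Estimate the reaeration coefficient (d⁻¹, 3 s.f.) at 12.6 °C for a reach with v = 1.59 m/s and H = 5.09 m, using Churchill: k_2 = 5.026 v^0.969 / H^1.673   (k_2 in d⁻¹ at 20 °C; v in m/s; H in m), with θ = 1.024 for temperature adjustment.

k_2(20) = 5.026 × 1.59^0.969 / 5.09^1.673 = 5.026 × 1.567 / 15.22 = 0.5177 d⁻¹.
k_2(12.6) = 0.5177 × 1.024^(12.6−20) = 0.5177 × 0.8390 = 0.4343 d⁻¹.

k_2 ≈ 0.434 d⁻¹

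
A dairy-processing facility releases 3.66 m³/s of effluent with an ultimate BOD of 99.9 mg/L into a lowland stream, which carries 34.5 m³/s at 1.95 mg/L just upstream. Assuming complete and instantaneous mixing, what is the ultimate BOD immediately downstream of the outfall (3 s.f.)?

Flow-weighted mixing: C = (Q_r C_r + Q_w C_w)/(Q_r + Q_w)
= (34.5×1.95 + 3.66×99.9)/(34.5 + 3.66) = 432.9/38.16 = 11.34 mg/L.

11.3 mg/L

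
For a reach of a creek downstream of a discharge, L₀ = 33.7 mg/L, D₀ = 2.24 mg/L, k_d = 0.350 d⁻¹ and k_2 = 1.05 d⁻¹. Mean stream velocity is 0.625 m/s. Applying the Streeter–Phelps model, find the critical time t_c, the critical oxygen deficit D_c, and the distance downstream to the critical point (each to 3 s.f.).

At the critical point dD/dt = 0, so k_d L₀ e^(−k_d t) = k_2 D. Substituting D(t) from the Streeter–Phelps equation and solving for t gives
t_c = ln[(k_2/k_d)(1 − D₀(k_2−k_d)/(k_d L₀))] / (k_2−k_d).
Here k_2−k_d = 0.7000 d⁻¹ and 1 − D₀(k_2−k_d)/(k_d L₀) = 1 − 2.24×0.7000/(0.350×33.7) = 0.8671, so
t_c = ln(3.000 × 0.8671) / 0.7000 = 0.9560 / 0.7000 = 1.366 d.
L(t_c) = L₀ e^(−k_d t_c) = 33.7 × 0.6200 = 20.90 mg/L, and at the critical point k_2 D_c = k_d L, so D_c = (0.350/1.05) × 20.90 = 6.965 mg/L.
x_c = v t_c = 0.625 m/s × 1.366 d × 86400 s/d = 73750 m ≈ 73.7 km.

t_c ≈ 1.37 d; D_c ≈ 6.97 mg/L; x_c ≈ 73.7 km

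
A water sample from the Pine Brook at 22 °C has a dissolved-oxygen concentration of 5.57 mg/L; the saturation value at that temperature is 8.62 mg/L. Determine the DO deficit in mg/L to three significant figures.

D ≈ 3.05 mg/L

D = C_s − C = 8.62 − 5.57 = 3.05 mg/L.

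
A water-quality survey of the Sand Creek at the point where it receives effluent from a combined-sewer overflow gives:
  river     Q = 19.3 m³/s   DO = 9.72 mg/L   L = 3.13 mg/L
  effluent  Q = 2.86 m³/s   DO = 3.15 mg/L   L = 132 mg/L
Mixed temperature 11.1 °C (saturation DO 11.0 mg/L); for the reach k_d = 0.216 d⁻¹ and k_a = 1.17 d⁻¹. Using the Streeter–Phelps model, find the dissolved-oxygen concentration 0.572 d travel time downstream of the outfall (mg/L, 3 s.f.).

DO ≈ 8.25 mg/L

Mixed DO = (19.3×9.72 + 2.86×3.15)/(19.3+2.86) = 196.6/22.16 = 8.872 mg/L.
Mixed L₀ = (19.3×3.13 + 2.86×132)/(22.16) = 437.9/22.16 = 19.76 mg/L.
Initial deficit D₀ = C_s − DO₀ = 11.0 − 8.872 = 2.128 mg/L.
D(0.572) = [0.216×19.76/(1.17−0.216)](e^(−0.216×0.572) − e^(−1.17×0.572)) + 2.128 e^(−1.17×0.572)
= 4.474 × (0.8838 − 0.5121) + 2.128 × 0.5121 = 2.753 mg/L.
DO = 11.0 − 2.753 = 8.247 mg/L.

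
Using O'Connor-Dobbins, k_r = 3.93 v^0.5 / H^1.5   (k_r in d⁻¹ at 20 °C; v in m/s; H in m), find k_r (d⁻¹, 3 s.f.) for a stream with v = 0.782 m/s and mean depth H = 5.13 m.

k_r ≈ 0.299 d⁻¹

k_r = 3.93 × 0.782^0.5 / 5.13^1.5 = 3.93 × 0.8843 / 11.62 = 0.2991 d⁻¹.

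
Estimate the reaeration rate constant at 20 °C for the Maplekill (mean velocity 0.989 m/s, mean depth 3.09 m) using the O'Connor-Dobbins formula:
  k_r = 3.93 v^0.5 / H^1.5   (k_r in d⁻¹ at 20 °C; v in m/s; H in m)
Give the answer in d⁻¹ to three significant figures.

k_r = 3.93 × 0.989^0.5 / 3.09^1.5 = 3.93 × 0.9945 / 5.432 = 0.7195 d⁻¹.

k_r ≈ 0.720 d⁻¹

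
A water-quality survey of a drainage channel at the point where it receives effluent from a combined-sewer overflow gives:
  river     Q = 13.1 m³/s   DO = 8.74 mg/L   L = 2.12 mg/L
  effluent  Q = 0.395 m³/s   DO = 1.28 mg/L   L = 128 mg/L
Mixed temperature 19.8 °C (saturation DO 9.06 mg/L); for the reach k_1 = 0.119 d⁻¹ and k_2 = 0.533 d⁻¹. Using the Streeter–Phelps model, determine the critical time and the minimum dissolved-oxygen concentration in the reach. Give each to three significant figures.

t_c ≈ 2.68 d; minimum DO ≈ 8.12 mg/L

Mixed DO = (13.1×8.74 + 0.395×1.28)/(13.1+0.395) = 115.0/13.49 = 8.522 mg/L.
Mixed L₀ = (13.1×2.12 + 0.395×128)/(13.49) = 78.33/13.49 = 5.805 mg/L.
Initial deficit D₀ = C_s − DO₀ = 9.06 − 8.522 = 0.5384 mg/L.
t_c = (1/0.4140) ln[(0.533/0.119)(1 − 0.5384×0.4140/(0.119×5.805))] = 2.415 × ln(3.034) = 2.681 d.
D_c = (0.119/0.533) × 5.805 × e^(−0.119×2.681) = 0.2233 × 5.805 × 0.7269 = 0.9420 mg/L.
Minimum DO = 9.06 − 0.9420 = 8.118 mg/L.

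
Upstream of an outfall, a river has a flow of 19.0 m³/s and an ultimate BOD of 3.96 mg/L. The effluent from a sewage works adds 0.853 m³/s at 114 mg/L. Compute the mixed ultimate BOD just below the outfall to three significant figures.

Flow-weighted mixing: C = (Q_r C_r + Q_w C_w)/(Q_r + Q_w)
= (19.0×3.96 + 0.853×114)/(19.0 + 0.853) = 172.5/19.85 = 8.688 mg/L.

8.69 mg/L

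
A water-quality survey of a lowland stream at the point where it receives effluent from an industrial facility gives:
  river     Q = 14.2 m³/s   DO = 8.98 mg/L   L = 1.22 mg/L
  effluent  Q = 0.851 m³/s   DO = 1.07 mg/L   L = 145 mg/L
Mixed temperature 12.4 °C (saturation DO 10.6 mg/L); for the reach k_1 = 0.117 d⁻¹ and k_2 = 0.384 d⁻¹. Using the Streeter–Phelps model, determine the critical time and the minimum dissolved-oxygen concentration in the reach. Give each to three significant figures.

Mixed DO = (14.2×8.98 + 0.851×1.07)/(14.2+0.851) = 128.4/15.05 = 8.533 mg/L.
Mixed L₀ = (14.2×1.22 + 0.851×145)/(15.05) = 140.7/15.05 = 9.349 mg/L.
Initial deficit D₀ = C_s − DO₀ = 10.6 − 8.533 = 2.067 mg/L.
t_c = (1/0.2670) ln[(0.384/0.117)(1 − 2.067×0.2670/(0.117×9.349))] = 3.745 × ln(1.626) = 1.821 d.
D_c = (0.117/0.384) × 9.349 × e^(−0.117×1.821) = 0.3047 × 9.349 × 0.8081 = 2.302 mg/L.
Minimum DO = 10.6 − 2.302 = 8.298 mg/L.

t_c ≈ 1.82 d; minimum DO ≈ 8.30 mg/L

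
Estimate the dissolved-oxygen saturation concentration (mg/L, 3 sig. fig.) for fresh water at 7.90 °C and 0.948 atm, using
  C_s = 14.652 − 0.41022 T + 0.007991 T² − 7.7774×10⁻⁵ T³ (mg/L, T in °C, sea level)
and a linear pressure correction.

C_s ≈ 11.3 mg/L

At sea level: C_s = 14.652 − 0.41022×7.90 + 0.007991×7.90² − 7.7774×10⁻⁵×7.90³ = 11.87 mg/L.
Pressure correction: C_s' = 11.87 × 0.948 = 11.25 mg/L.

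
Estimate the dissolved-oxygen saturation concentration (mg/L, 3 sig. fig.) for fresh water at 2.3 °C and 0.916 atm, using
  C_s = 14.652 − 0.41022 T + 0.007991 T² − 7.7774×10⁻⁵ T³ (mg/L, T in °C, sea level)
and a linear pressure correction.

At sea level: C_s = 14.652 − 0.41022×2.3 + 0.007991×2.3² − 7.7774×10⁻⁵×2.3³ = 13.75 mg/L.
Pressure correction: C_s' = 13.75 × 0.916 = 12.59 mg/L.

C_s ≈ 12.6 mg/L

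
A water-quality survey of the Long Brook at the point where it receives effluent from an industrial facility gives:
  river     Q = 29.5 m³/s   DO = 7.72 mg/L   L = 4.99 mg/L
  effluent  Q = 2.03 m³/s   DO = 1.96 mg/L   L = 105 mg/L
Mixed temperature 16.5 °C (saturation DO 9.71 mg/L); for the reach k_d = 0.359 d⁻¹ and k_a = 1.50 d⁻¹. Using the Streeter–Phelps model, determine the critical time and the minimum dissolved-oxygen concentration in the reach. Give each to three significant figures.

t_c ≈ 0.317 d; minimum DO ≈ 7.27 mg/L

Mixed DO = (29.5×7.72 + 2.03×1.96)/(29.5+2.03) = 231.7/31.53 = 7.349 mg/L.
Mixed L₀ = (29.5×4.99 + 2.03×105)/(31.53) = 360.4/31.53 = 11.43 mg/L.
Initial deficit D₀ = C_s − DO₀ = 9.71 − 7.349 = 2.361 mg/L.
t_c = (1/1.141) ln[(1.50/0.359)(1 − 2.361×1.141/(0.359×11.43))] = 0.8764 × ln(1.435) = 0.3166 d.
D_c = (0.359/1.50) × 11.43 × e^(−0.359×0.3166) = 0.2393 × 11.43 × 0.8926 = 2.441 mg/L.
Minimum DO = 9.71 − 2.441 = 7.269 mg/L.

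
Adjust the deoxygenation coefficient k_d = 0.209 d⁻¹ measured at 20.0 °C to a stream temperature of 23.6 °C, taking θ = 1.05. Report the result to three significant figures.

k_d(T₂) = k_d(T₁) · θ^(T₂−T₁) = 0.209 × 1.05^(23.6−20.0)
= 0.209 × 1.05^3.60 = 0.209 × 1.192 = 0.2491 d⁻¹.

k_d ≈ 0.249 d⁻¹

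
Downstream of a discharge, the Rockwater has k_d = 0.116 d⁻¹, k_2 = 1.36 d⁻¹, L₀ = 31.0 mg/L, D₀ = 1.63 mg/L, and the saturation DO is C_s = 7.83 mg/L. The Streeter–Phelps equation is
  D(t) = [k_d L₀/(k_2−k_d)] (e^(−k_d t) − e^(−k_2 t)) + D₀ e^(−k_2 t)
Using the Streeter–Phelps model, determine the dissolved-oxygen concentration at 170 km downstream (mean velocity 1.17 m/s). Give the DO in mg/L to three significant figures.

Travel time t = x/v = 170 km / (1.17 m/s) = 170000 m / 1.17 m/s = 145300 s = 1.682 d.
k_d L₀/(k_2−k_d) = 0.116×31.0/(1.36−0.116) = 3.596/1.244 = 2.891 mg/L.
e^(−k_d t) = e^(−0.116×1.682) = 0.8228; e^(−k_2 t) = e^(−1.36×1.682) = 0.1016.
D = 2.891 × (0.8228 − 0.1016) + 1.63 × 0.1016 = 2.085 + 0.1655 = 2.250 mg/L.
DO = C_s − D = 7.83 − 2.250 = 5.580 mg/L.

DO ≈ 5.58 mg/L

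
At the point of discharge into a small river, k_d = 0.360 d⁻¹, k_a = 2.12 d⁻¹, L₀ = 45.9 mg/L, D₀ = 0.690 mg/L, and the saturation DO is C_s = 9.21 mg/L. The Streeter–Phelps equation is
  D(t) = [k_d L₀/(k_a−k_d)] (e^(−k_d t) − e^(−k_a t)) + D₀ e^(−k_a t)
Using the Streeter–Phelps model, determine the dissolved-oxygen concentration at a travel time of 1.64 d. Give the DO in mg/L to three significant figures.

DO ≈ 4.28 mg/L

k_d L₀/(k_a−k_d) = 0.360×45.9/(2.12−0.360) = 16.52/1.760 = 9.389 mg/L.
e^(−k_d t) = e^(−0.360×1.640) = 0.5541; e^(−k_a t) = e^(−2.12×1.640) = 0.03091.
D = 9.389 × (0.5541 − 0.03091) + 0.690 × 0.03091 = 4.912 + 0.02133 = 4.933 mg/L.
DO = C_s − D = 9.21 − 4.933 = 4.277 mg/L.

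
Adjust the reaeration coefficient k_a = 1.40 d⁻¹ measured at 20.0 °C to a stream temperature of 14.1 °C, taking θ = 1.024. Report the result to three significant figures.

k_a ≈ 1.22 d⁻¹

k_a(T₂) = k_a(T₁) · θ^(T₂−T₁) = 1.40 × 1.024^(14.1−20.0)
= 1.40 × 1.024^-5.90 = 1.40 × 0.8694 = 1.217 d⁻¹.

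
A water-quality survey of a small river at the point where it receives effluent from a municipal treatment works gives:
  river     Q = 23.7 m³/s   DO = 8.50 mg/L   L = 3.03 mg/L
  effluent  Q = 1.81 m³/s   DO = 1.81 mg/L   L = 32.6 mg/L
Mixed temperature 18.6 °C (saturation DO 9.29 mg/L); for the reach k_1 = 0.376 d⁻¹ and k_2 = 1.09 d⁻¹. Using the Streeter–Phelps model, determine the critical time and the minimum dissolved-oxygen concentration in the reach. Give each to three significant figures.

t_c ≈ 0.606 d; minimum DO ≈ 7.88 mg/L

Mixed DO = (23.7×8.50 + 1.81×1.81)/(23.7+1.81) = 204.7/25.51 = 8.025 mg/L.
Mixed L₀ = (23.7×3.03 + 1.81×32.6)/(25.51) = 130.8/25.51 = 5.128 mg/L.
Initial deficit D₀ = C_s − DO₀ = 9.29 − 8.025 = 1.265 mg/L.
t_c = (1/0.7140) ln[(1.09/0.376)(1 − 1.265×0.7140/(0.376×5.128))] = 1.401 × ln(1.541) = 0.6059 d.
D_c = (0.376/1.09) × 5.128 × e^(−0.376×0.6059) = 0.3450 × 5.128 × 0.7963 = 1.409 mg/L.
Minimum DO = 9.29 − 1.409 = 7.881 mg/L.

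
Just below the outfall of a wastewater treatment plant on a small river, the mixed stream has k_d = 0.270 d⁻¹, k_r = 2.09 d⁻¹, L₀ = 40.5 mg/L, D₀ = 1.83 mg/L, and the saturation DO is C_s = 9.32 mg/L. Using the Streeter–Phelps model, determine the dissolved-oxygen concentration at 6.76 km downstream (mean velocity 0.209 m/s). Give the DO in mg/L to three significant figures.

Travel time t = x/v = 6.76 km / (0.209 m/s) = 6760 m / 0.209 m/s = 32340 s = 0.3744 d.
k_d L₀/(k_r−k_d) = 0.270×40.5/(2.09−0.270) = 10.94/1.820 = 6.008 mg/L.
e^(−k_d t) = e^(−0.270×0.3744) = 0.9039; e^(−k_r t) = e^(−2.09×0.3744) = 0.4573.
D = 6.008 × (0.9039 − 0.4573) + 1.83 × 0.4573 = 2.683 + 0.8369 = 3.520 mg/L.
DO = C_s − D = 9.32 − 3.520 = 5.800 mg/L.

DO ≈ 5.80 mg/L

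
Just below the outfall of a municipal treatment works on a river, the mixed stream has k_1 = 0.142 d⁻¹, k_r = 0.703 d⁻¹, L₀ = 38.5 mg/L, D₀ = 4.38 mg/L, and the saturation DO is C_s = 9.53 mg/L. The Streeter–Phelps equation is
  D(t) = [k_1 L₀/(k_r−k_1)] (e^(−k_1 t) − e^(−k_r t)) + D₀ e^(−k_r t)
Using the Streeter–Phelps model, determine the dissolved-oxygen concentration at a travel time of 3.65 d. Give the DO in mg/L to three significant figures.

k_1 L₀/(k_r−k_1) = 0.142×38.5/(0.703−0.142) = 5.467/0.5610 = 9.745 mg/L.
e^(−k_1 t) = e^(−0.142×3.650) = 0.5955; e^(−k_r t) = e^(−0.703×3.650) = 0.07685.
D = 9.745 × (0.5955 − 0.07685) + 4.38 × 0.07685 = 5.055 + 0.3366 = 5.391 mg/L.
DO = C_s − D = 9.53 − 5.391 = 4.139 mg/L.

DO ≈ 4.14 mg/L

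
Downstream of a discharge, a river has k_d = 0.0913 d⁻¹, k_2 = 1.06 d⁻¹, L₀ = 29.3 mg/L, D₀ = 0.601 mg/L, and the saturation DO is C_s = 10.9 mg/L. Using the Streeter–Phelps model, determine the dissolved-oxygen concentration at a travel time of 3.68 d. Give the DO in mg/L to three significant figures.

DO ≈ 8.97 mg/L

k_d L₀/(k_2−k_d) = 0.0913×29.3/(1.06−0.0913) = 2.675/0.9687 = 2.762 mg/L.
e^(−k_d t) = e^(−0.0913×3.680) = 0.7146; e^(−k_2 t) = e^(−1.06×3.680) = 0.02023.
D = 2.762 × (0.7146 − 0.02023) + 0.601 × 0.02023 = 1.918 + 0.01216 = 1.930 mg/L.
DO = C_s − D = 10.9 − 1.930 = 8.970 mg/L.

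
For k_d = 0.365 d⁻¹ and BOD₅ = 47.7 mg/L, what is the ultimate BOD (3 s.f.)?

BOD₅ = L₀(1 − e^(−5k_d)) ⇒ L₀ = BOD₅ / (1 − e^(−5×0.365))
= 47.7 / (1 − 0.1612) = 47.7 / 0.8388 = 56.87 mg/L.

L₀ ≈ 56.9 mg/L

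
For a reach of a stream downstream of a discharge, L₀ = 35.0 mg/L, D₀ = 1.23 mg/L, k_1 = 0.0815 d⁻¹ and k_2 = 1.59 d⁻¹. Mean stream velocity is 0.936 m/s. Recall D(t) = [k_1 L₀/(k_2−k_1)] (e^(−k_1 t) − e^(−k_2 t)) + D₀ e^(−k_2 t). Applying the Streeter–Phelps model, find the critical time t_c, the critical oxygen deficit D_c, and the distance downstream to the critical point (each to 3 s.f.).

t_c ≈ 1.27 d; D_c ≈ 1.62 mg/L; x_c ≈ 103 km

With k_2/k_1 = 19.51 and 1 − D₀(k_2−k_1)/(k_1 L₀) = 0.3495,
t_c = ln(19.51 × 0.3495) / (1.59 − 0.0815) = ln(6.819) / 1.509 = 1.920/1.509 = 1.273 d.
L(t_c) = L₀ e^(−k_1 t_c) = 35.0 × 0.9015 = 31.55 mg/L, and at the critical point k_2 D_c = k_1 L, so D_c = (0.0815/1.59) × 31.55 = 1.617 mg/L.
x_c = v t_c = 0.936 m/s × 1.273 d × 86400 s/d = 102900 m ≈ 103 km.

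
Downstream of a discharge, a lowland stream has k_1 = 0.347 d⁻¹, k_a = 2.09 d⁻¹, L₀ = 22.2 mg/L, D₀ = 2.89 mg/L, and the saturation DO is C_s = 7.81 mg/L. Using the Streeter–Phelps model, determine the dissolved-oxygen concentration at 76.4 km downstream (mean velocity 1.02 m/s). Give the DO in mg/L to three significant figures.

Travel time t = x/v = 76.4 km / (1.02 m/s) = 76400 m / 1.02 m/s = 74900 s = 0.8669 d.
k_1 L₀/(k_a−k_1) = 0.347×22.2/(2.09−0.347) = 7.703/1.743 = 4.420 mg/L.
e^(−k_1 t) = e^(−0.347×0.8669) = 0.7402; e^(−k_a t) = e^(−2.09×0.8669) = 0.1633.
D = 4.420 × (0.7402 − 0.1633) + 2.89 × 0.1633 = 2.550 + 0.4721 = 3.022 mg/L.
DO = C_s − D = 7.81 − 3.022 = 4.788 mg/L.

DO ≈ 4.79 mg/L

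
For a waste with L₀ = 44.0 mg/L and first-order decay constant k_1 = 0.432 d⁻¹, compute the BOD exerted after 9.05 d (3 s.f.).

y_t = L₀(1 − e^(−k_1 t)) = 44.0 × (1 − e^(−0.432×9.05))
= 44.0 × (1 − 0.02005) = 44.0 × 0.9800 = 43.12 mg/L.

y ≈ 43.1 mg/L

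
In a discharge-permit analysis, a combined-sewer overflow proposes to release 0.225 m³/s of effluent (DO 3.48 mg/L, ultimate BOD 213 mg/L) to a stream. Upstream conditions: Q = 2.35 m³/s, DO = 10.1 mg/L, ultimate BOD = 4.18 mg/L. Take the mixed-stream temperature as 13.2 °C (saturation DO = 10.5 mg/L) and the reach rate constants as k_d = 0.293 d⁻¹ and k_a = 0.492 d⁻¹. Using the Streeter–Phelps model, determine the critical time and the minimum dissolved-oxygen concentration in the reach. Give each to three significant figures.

t_c ≈ 2.45 d; minimum DO ≈ 3.99 mg/L

Mixed DO = (2.35×10.1 + 0.225×3.48)/(2.35+0.225) = 24.52/2.575 = 9.522 mg/L.
Mixed L₀ = (2.35×4.18 + 0.225×213)/(2.575) = 57.75/2.575 = 22.43 mg/L.
Initial deficit D₀ = C_s − DO₀ = 10.5 − 9.522 = 0.9784 mg/L.
t_c = (1/0.1990) ln[(0.492/0.293)(1 − 0.9784×0.1990/(0.293×22.43))] = 5.025 × ln(1.629) = 2.453 d.
D_c = (0.293/0.492) × 22.43 × e^(−0.293×2.453) = 0.5955 × 22.43 × 0.4873 = 6.508 mg/L.
Minimum DO = 10.5 − 6.508 = 3.992 mg/L.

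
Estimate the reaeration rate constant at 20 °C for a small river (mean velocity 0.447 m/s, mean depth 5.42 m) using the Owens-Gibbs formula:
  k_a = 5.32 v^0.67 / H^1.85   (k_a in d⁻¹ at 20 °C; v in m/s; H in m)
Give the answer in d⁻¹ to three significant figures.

k_a = 5.32 × 0.447^0.67 / 5.42^1.85 = 5.32 × 0.5831 / 22.80 = 0.1361 d⁻¹.

k_a ≈ 0.136 d⁻¹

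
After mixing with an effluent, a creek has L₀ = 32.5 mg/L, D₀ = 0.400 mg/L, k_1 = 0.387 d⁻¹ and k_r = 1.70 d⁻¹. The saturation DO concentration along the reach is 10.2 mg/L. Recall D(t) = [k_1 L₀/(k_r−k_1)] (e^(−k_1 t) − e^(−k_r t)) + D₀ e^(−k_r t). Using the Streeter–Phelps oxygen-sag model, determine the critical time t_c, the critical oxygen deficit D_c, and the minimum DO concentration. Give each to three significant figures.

t_c ≈ 1.09 d; D_c ≈ 4.84 mg/L; min DO ≈ 5.36 mg/L

t_c = [1/(k_r−k_1)] ln[(k_r/k_1)(1 − D₀(k_r−k_1)/(k_1 L₀))]
= [1/(1.70−0.387)] ln[(1.70/0.387)(1 − 0.400×1.313/(0.387×32.5))]
= (1/1.313) ln[4.393 × 0.9582] = 0.7616 × ln(4.209) = 0.7616 × 1.437 = 1.095 d.
L(t_c) = L₀ e^(−k_1 t_c) = 32.5 × 0.6547 = 21.28 mg/L, and at the critical point k_r D_c = k_1 L, so D_c = (0.387/1.70) × 21.28 = 4.844 mg/L.
Minimum DO = C_s − D_c = 10.2 − 4.844 = 5.356 mg/L.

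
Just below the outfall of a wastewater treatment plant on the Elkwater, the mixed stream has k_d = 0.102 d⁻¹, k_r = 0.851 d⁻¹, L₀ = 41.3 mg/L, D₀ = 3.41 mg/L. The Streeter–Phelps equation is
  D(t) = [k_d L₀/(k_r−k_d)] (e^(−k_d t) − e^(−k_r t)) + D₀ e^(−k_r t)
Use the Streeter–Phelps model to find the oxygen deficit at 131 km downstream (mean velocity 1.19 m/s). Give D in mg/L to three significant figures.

D ≈ 4.19 mg/L

Travel time t = x/v = 131 km / (1.19 m/s) = 131000 m / 1.19 m/s = 110100 s = 1.274 d.
k_d L₀/(k_r−k_d) = 0.102×41.3/(0.851−0.102) = 4.213/0.7490 = 5.624 mg/L.
e^(−k_d t) = e^(−0.102×1.274) = 0.8781; e^(−k_r t) = e^(−0.851×1.274) = 0.3381.
D = 5.624 × (0.8781 − 0.3381) + 3.41 × 0.3381 = 3.037 + 1.153 = 4.190 mg/L.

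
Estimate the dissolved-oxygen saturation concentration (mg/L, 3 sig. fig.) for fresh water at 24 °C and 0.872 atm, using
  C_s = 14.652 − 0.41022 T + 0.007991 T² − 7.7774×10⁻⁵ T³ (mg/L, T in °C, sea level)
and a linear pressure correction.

At sea level: C_s = 14.652 − 0.41022×24 + 0.007991×24² − 7.7774×10⁻⁵×24³ = 8.334 mg/L.
Pressure correction: C_s' = 8.334 × 0.872 = 7.268 mg/L.

C_s ≈ 7.27 mg/L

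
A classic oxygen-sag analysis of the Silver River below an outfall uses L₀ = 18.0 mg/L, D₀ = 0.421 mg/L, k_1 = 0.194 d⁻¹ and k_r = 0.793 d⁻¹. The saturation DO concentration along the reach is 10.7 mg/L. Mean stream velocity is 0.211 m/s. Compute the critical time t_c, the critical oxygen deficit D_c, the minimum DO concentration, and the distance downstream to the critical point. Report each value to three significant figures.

t_c ≈ 2.23 d; D_c ≈ 2.86 mg/L; min DO ≈ 7.84 mg/L; x_c ≈ 40.6 km

At the critical point dD/dt = 0, so k_1 L₀ e^(−k_1 t) = k_r D. Substituting D(t) from the Streeter–Phelps equation and solving for t gives
t_c = ln[(k_r/k_1)(1 − D₀(k_r−k_1)/(k_1 L₀))] / (k_r−k_1).
Here k_r−k_1 = 0.5990 d⁻¹ and 1 − D₀(k_r−k_1)/(k_1 L₀) = 1 − 0.421×0.5990/(0.194×18.0) = 0.9278, so
t_c = ln(4.088 × 0.9278) / 0.5990 = 1.333 / 0.5990 = 2.225 d.
D_c = (k_1/k_r) L₀ e^(−k_1 t_c) = (0.194/0.793) × 18.0 × e^(−0.194×2.225) = 0.2446 × 18.0 × 0.6494 = 2.860 mg/L.
Minimum DO = C_s − D_c = 10.7 − 2.860 = 7.840 mg/L.
x_c = v t_c = 0.211 m/s × 2.225 d × 86400 s/d = 40570 m ≈ 40.6 km.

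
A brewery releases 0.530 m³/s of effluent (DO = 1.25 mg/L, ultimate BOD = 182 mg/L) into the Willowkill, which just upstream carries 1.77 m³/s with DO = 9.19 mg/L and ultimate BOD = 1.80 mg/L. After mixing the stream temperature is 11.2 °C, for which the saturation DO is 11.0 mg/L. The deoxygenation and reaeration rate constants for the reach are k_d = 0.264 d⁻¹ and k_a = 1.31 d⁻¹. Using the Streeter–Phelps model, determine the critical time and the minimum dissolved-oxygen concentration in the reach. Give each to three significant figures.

Mixed DO = (1.77×9.19 + 0.530×1.25)/(1.77+0.530) = 16.93/2.300 = 7.360 mg/L.
Mixed L₀ = (1.77×1.80 + 0.530×182)/(2.300) = 99.65/2.300 = 43.32 mg/L.
Initial deficit D₀ = C_s − DO₀ = 11.0 − 7.360 = 3.640 mg/L.
t_c = (1/1.046) ln[(1.31/0.264)(1 − 3.640×1.046/(0.264×43.32))] = 0.9560 × ln(3.310) = 1.144 d.
D_c = (0.264/1.31) × 43.32 × e^(−0.264×1.144) = 0.2015 × 43.32 × 0.7392 = 6.454 mg/L.
Minimum DO = 11.0 − 6.454 = 4.546 mg/L.

t_c ≈ 1.14 d; minimum DO ≈ 4.55 mg/L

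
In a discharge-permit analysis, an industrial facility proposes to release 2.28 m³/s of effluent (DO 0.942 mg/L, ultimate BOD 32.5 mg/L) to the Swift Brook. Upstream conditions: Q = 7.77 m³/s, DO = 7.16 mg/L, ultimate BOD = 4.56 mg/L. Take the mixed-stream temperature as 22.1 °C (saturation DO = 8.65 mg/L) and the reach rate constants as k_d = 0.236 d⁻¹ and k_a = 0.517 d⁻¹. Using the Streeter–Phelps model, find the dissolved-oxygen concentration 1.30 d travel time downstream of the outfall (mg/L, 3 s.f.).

DO ≈ 5.11 mg/L

Mixed DO = (7.77×7.16 + 2.28×0.942)/(7.77+2.28) = 57.78/10.05 = 5.749 mg/L.
Mixed L₀ = (7.77×4.56 + 2.28×32.5)/(10.05) = 109.5/10.05 = 10.90 mg/L.
Initial deficit D₀ = C_s − DO₀ = 8.65 − 5.749 = 2.901 mg/L.
D(1.30) = [0.236×10.90/(0.517−0.236)](e^(−0.236×1.30) − e^(−0.517×1.30)) + 2.901 e^(−0.517×1.30)
= 9.153 × (0.7358 − 0.5106) + 2.901 × 0.5106 = 3.542 mg/L.
DO = 8.65 − 3.542 = 5.108 mg/L.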